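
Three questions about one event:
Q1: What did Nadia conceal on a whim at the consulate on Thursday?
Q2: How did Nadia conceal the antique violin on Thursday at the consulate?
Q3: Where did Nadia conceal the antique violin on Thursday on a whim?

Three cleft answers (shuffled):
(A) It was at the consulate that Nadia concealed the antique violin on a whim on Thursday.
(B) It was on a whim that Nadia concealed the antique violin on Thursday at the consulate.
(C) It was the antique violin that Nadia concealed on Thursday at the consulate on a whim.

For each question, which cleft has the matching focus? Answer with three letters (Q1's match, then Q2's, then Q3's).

Q1 asks about the direct object; cleft (C) focuses "the antique violin", which is the direct object — so Q1 → C.
Q2 asks about the manner; cleft (B) focuses "on a whim", which is the manner — so Q2 → B.
Q3 asks about the location; cleft (A) focuses "at the consulate", which is the location — so Q3 → A.
Mapping: Q1→C, Q2→B, Q3→A.

CBA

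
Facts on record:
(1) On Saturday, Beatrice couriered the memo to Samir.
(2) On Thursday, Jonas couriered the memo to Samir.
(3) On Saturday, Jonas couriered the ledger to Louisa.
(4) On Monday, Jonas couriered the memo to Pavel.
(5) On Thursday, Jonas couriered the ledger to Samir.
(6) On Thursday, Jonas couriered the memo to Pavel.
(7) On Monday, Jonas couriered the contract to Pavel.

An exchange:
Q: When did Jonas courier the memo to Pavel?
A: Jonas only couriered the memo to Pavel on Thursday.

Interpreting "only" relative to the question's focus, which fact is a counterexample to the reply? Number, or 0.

The question "When did ...?" targets the setting, so in the reply the focus falls on "on Thursday".
"Only" then excludes alternative settings while the background — Jonas as agent and the memo as thing and Pavel as recipient — is held fixed.
Fact (4) shares the background with a different setting (on Monday) — counterexample.
(Fact (2) would refute a reading with focus on the recipient — but that is not what the question asks.)

4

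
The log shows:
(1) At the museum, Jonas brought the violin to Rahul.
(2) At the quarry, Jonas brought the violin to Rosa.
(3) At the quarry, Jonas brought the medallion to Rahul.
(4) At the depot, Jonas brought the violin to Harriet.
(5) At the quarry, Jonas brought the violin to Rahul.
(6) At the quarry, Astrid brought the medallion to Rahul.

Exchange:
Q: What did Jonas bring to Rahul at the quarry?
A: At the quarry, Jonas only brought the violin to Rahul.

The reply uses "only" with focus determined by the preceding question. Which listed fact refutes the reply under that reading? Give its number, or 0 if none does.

Answering "What did ...?" puts focus on the thing — here, "the violin".
So "only" ranges over things; the rest (same agent, recipient, setting (Jonas / Rahul / at the quarry)) is presupposed.
Fact (3) shares the background with a different thing (the medallion) — counterexample.
(Fact (2) would refute a reading with focus on the recipient — but that is not what the question asks.)

3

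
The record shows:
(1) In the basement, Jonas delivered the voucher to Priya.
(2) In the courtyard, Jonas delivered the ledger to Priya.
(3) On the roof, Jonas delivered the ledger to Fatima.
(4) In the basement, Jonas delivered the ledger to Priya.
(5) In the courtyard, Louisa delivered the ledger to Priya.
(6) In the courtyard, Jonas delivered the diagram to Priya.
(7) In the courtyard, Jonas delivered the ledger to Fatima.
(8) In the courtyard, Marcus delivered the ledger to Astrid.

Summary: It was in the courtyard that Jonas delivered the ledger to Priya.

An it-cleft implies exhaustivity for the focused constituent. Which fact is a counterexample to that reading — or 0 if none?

4

Focus of the cleft: "in the courtyard" (the setting). Presupposed background: agent = Jonas, thing = the ledger, recipient = Priya.
Exhaustivity: in the courtyard is the only setting satisfying that background.
Fact (4) shares the background but with setting = in the basement; exhaustivity is violated.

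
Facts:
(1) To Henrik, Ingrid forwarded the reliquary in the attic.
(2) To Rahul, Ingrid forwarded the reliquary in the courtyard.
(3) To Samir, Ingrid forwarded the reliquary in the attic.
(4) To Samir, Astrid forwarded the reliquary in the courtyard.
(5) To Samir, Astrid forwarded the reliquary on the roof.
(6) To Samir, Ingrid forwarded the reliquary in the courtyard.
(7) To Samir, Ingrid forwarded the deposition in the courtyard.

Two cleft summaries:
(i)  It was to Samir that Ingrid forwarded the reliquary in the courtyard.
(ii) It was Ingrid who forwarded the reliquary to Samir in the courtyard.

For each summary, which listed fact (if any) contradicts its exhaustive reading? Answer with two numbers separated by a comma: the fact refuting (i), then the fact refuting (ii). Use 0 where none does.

2, 4

(i): focus "Samir". Looking for Ingrid as agent and the reliquary as thing and in the courtyard as setting with some other recipient — fact (2) has Rahul there. Refuted.
(ii): focus "Ingrid". Looking for the reliquary as thing and Samir as recipient and in the courtyard as setting with some other agent — fact (4) has Astrid there. Refuted.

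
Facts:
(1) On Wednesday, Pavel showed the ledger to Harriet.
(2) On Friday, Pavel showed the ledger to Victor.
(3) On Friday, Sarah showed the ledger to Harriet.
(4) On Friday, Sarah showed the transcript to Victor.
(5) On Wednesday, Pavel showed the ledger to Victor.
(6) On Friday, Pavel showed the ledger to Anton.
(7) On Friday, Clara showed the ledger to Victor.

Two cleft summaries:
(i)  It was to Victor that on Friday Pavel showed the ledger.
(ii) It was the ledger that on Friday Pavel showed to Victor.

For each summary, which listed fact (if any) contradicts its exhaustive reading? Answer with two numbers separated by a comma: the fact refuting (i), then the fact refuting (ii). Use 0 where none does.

Summary (i) focuses "Victor" (the recipient); background Pavel as agent and the ledger as thing and on Friday as setting. Fact (6) matches that background with recipient = Anton — refutes (i).
Summary (ii) focuses "the ledger" (the thing); background Pavel as agent and Victor as recipient and on Friday as setting. No fact matches that background with a different thing, so 0.

6, 0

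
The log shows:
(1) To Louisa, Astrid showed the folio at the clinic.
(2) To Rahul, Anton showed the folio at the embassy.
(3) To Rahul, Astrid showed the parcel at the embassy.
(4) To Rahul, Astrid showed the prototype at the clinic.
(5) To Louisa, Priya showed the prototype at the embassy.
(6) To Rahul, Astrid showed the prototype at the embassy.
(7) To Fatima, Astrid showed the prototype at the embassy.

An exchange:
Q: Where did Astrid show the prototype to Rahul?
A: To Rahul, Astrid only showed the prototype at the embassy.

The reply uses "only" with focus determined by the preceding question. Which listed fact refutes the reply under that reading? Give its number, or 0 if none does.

The question "Where did ...?" targets the setting, so in the reply the focus falls on "at the embassy".
"Only" then excludes alternative settings while the background — same agent, thing, recipient (Astrid / the prototype / Rahul) — is held fixed.
Fact (4) keeps same agent, thing, recipient (Astrid / the prototype / Rahul) but has setting = at the clinic; that refutes the reply.
(Fact (7) would refute a reading with focus on the recipient — but that is not what the question asks.)

4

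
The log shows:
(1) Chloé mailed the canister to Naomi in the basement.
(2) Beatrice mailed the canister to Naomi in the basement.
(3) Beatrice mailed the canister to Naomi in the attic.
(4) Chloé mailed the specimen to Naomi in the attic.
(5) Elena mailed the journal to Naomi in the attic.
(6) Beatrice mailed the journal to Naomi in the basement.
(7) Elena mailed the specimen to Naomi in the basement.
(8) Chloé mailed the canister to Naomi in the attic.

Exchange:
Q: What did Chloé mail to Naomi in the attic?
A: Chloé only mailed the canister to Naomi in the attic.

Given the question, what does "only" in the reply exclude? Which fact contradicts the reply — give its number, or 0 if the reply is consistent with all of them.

4

Answering "What did ...?" puts focus on the thing — here, "the canister".
So "only" ranges over things; the rest (same agent, recipient, setting (Chloé / Naomi / in the attic)) is presupposed.
Fact (4) shares the background with a different thing (the specimen) — counterexample.
(Fact (1) would refute a reading with focus on the setting — but that is not what the question asks.)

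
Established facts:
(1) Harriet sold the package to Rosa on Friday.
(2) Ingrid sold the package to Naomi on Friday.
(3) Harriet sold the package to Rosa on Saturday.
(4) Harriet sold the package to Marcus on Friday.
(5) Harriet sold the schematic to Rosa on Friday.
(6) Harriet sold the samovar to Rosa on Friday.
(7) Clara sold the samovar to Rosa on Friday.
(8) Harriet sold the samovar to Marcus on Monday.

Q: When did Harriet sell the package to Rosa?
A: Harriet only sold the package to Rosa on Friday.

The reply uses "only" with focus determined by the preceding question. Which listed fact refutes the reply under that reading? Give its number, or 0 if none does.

Answering "When did ...?" puts focus on the setting — here, "on Friday".
"Only" then excludes alternative settings while the background — Harriet as agent and the package as thing and Rosa as recipient — is held fixed.
Fact (3) shares the background with a different setting (on Saturday) — counterexample.
(Fact (4) would refute a reading with focus on the recipient — but that is not what the question asks.)

3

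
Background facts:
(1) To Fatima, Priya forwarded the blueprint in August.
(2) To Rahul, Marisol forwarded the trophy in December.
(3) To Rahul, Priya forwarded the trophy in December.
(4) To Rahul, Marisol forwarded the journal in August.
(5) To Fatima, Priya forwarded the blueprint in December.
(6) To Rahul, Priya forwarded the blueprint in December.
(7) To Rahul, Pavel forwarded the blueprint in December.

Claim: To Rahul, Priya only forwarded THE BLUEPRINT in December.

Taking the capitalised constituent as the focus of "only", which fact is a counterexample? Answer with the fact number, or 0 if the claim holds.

3

Focus (in capitals) is "the blueprint" — the thing. "Only" excludes alternative things while holding fixed Priya as agent and Rahul as recipient and in December as setting.
Fact (3) matches on Priya as agent and Rahul as recipient and in December as setting, but has thing = the trophy instead. That refutes the claim.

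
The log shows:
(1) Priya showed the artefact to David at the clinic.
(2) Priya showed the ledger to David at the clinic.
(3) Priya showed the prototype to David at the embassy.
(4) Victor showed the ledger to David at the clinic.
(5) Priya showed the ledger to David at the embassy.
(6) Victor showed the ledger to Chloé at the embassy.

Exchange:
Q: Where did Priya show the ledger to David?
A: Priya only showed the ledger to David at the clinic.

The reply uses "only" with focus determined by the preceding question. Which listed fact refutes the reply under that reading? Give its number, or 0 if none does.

Answering "Where did ...?" puts focus on the setting — here, "at the clinic".
So "only" ranges over settings; the rest (Priya as agent and the ledger as thing and David as recipient) is presupposed.
Fact (5) shares the background with a different setting (at the embassy) — counterexample.
(Fact (1) would refute a reading with focus on the thing — but that is not what the question asks.)

5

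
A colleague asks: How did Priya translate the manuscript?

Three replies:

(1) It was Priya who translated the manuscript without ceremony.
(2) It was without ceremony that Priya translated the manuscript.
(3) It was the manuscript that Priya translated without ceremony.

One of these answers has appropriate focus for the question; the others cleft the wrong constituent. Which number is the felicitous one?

The question word "how" targets the manner.
Option (1) clefts "Priya" — the subject (agent), not what was asked.
Option (2) clefts "without ceremony" — that matches what the question asks about.
Option (3) clefts "the manuscript" — the direct object, not what was asked.
So the congruent reply is (2).

2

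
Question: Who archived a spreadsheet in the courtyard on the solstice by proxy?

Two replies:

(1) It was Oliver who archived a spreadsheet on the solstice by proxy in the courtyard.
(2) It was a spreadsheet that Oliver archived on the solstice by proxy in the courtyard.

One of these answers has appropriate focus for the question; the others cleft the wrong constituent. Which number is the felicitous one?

1

The question word "who" targets the subject (agent).
Option (1) clefts "Oliver" — that matches what the question asks about.
Option (2) clefts "a spreadsheet" — the direct object, not what was asked.
So the congruent reply is (1).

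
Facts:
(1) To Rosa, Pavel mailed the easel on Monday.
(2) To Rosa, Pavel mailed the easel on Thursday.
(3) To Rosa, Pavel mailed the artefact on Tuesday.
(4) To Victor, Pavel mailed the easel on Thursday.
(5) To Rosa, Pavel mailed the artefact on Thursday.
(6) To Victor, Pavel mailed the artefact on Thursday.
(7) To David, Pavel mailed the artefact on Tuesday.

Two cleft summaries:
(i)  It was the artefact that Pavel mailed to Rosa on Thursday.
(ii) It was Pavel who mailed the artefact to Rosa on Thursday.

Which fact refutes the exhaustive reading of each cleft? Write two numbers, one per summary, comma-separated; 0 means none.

2, 0

(i): focus "the artefact". Looking for same agent, recipient, setting (Pavel / Rosa / on Thursday) with some other thing — fact (2) has the easel there. Refuted.
(ii): focus "Pavel". No fact shares same thing, recipient, setting (the artefact / Rosa / on Thursday) with a different agent. 0.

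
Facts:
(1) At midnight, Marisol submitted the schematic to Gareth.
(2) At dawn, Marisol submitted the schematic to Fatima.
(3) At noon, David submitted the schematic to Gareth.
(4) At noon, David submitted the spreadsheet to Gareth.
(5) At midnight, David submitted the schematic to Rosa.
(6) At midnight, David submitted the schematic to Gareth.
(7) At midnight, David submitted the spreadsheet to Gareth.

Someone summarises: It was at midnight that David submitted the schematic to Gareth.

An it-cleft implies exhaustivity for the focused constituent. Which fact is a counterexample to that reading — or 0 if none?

The cleft puts "at midnight" in focus and presupposes the open proposition with David as agent and the schematic as thing and Gareth as recipient.
The exhaustive reading says no other setting fits that background.
Fact (3) shares the background but with setting = at noon; exhaustivity is violated.

3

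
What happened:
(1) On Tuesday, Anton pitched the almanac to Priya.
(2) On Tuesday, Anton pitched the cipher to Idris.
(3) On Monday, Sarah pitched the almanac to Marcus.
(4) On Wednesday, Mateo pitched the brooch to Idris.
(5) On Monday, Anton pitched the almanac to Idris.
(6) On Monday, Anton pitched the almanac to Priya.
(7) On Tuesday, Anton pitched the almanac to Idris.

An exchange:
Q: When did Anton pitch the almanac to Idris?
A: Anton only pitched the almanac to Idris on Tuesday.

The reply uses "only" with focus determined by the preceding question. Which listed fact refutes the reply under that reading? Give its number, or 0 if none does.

5

Answering "When did ...?" puts focus on the setting — here, "on Tuesday".
"Only" then excludes alternative settings while the background — same agent, thing, recipient (Anton / the almanac / Idris) — is held fixed.
Fact (5) keeps same agent, thing, recipient (Anton / the almanac / Idris) but has setting = on Monday; that refutes the reply.
(Fact (1) would refute a reading with focus on the recipient — but that is not what the question asks.)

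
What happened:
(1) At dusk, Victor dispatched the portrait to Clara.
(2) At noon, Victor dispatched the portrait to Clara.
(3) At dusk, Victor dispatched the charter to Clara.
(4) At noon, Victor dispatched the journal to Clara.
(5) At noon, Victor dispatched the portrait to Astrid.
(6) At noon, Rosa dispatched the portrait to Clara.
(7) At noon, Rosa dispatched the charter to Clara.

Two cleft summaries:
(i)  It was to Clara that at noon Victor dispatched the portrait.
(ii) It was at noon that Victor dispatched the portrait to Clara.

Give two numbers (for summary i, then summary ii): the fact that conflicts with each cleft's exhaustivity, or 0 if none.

5, 1

Summary (i) focuses "Clara" (the recipient); background agent = Victor, thing = the portrait, setting = at noon. Fact (5) matches that background with recipient = Astrid — refutes (i).
Summary (ii) focuses "at noon" (the setting); background agent = Victor, thing = the portrait, recipient = Clara. Fact (1) matches that background with setting = at dusk — refutes (ii).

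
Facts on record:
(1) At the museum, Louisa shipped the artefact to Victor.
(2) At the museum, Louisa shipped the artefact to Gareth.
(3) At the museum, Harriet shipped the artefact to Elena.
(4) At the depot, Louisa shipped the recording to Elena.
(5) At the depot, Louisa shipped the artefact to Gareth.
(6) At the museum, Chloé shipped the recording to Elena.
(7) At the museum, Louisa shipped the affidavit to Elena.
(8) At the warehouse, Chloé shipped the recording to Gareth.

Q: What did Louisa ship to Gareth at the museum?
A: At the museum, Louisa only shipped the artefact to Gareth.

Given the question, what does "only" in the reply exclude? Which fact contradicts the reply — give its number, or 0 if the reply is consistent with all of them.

Answering "What did ...?" puts focus on the thing — here, "the artefact".
"Only" then excludes alternative things while the background — Louisa as agent and Gareth as recipient and at the museum as setting — is held fixed.
No fact keeps Louisa as agent and Gareth as recipient and at the museum as setting while changing the thing; every other fact differs on something backgrounded. The reply stands.
(Fact (1) would refute a reading with focus on the recipient — but that is not what the question asks.)

0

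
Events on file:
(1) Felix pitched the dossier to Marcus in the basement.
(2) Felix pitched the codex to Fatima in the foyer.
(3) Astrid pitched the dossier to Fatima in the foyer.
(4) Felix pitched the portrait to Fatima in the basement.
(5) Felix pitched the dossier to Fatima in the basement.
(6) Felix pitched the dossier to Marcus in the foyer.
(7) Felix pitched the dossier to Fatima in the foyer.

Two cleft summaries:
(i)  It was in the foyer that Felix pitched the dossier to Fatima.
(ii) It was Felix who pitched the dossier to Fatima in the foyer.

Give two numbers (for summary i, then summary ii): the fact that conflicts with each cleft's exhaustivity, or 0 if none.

Summary (i) focuses "in the foyer" (the setting); background same agent, thing, recipient (Felix / the dossier / Fatima). Fact (5) matches that background with setting = in the basement — refutes (i).
Summary (ii) focuses "Felix" (the agent); background same thing, recipient, setting (the dossier / Fatima / in the foyer). Fact (3) matches that background with agent = Astrid — refutes (ii).

5, 3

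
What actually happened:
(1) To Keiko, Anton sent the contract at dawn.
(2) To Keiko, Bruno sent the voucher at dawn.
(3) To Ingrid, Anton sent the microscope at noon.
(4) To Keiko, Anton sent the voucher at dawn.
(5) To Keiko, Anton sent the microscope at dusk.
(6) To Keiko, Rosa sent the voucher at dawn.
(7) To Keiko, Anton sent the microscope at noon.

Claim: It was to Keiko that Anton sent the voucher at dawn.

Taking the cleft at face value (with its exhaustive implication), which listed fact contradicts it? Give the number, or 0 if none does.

0

Focus of the cleft: "Keiko" (the recipient). Presupposed background: Anton as agent and the voucher as thing and at dawn as setting.
Exhaustivity: Keiko is the only recipient satisfying that background.
Every other fact differs from the presupposition on some backgrounded slot, so none challenges the exhaustivity.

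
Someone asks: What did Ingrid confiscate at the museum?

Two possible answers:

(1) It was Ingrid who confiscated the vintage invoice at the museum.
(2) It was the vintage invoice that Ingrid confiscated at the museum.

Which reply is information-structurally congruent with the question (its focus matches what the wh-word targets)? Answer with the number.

The question word "what" targets the direct object.
Option (1) clefts "Ingrid" — the subject (agent), not what was asked.
Option (2) clefts "the vintage invoice" — that matches what the question asks about.
So the congruent reply is (2).

2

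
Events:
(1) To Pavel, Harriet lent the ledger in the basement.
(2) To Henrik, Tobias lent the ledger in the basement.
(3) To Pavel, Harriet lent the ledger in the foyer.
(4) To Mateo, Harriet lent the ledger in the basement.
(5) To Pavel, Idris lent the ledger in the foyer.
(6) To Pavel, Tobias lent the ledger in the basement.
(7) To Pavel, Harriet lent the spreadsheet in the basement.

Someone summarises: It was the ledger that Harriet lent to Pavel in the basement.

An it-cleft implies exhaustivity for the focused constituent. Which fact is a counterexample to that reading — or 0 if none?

Focus of the cleft: "the ledger" (the thing). Presupposed background: Harriet as agent and Pavel as recipient and in the basement as setting.
The exhaustive reading says no other thing fits that background.
But fact (7) also has Harriet as agent and Pavel as recipient and in the basement as setting, with thing = the spreadsheet — so the exhaustive reading fails.

7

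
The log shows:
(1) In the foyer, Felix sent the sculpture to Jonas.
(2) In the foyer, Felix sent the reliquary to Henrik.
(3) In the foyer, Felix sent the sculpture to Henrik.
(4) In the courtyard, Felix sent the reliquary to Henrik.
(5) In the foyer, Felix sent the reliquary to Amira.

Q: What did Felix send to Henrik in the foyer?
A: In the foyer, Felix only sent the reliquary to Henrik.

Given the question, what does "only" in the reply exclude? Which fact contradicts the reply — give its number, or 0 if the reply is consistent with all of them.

3

The question "What did ...?" targets the thing, so in the reply the focus falls on "the reliquary".
So "only" ranges over things; the rest (Felix as agent and Henrik as recipient and in the foyer as setting) is presupposed.
Fact (3) keeps Felix as agent and Henrik as recipient and in the foyer as setting but has thing = the sculpture; that refutes the reply.
(Fact (4) would refute a reading with focus on the setting — but that is not what the question asks.)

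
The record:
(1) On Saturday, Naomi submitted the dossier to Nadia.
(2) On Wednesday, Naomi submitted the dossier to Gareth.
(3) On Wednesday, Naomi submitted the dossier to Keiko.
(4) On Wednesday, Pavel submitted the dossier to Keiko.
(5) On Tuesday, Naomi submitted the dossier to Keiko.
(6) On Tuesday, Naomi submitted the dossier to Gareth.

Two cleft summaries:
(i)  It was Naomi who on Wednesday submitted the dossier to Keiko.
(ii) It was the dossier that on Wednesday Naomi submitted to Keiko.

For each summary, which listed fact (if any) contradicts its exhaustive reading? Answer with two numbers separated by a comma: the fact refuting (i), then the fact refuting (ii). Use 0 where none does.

4, 0

Summary (i) focuses "Naomi" (the agent); background the dossier as thing and Keiko as recipient and on Wednesday as setting. Fact (4) matches that background with agent = Pavel — refutes (i).
Summary (ii) focuses "the dossier" (the thing); background Naomi as agent and Keiko as recipient and on Wednesday as setting. No fact matches that background with a different thing, so 0.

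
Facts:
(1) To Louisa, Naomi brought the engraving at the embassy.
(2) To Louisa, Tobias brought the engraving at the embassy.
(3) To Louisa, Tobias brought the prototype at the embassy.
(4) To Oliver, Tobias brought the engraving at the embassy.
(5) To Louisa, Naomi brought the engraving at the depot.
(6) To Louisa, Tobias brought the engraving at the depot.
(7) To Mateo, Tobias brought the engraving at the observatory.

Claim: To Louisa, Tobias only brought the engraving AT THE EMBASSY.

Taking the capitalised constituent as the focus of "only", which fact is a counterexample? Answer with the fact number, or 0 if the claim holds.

Focus (in capitals) is "at the embassy" — the setting. "Only" excludes alternative settings while holding fixed Tobias as agent and the engraving as thing and Louisa as recipient.
Fact (6) shares the background but differs in setting (at the depot) — a counterexample.

6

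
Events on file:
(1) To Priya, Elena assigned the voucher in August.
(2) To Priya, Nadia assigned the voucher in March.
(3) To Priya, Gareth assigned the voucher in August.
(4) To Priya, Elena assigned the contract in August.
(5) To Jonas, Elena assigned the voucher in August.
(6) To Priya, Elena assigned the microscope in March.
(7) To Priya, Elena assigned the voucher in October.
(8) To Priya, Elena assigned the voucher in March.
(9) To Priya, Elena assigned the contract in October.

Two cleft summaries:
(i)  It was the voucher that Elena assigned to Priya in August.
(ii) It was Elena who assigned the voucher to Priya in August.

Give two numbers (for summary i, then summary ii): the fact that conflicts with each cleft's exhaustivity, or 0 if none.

Summary (i) focuses "the voucher" (the thing); background agent = Elena, recipient = Priya, setting = in August. Fact (4) matches that background with thing = the contract — refutes (i).
Summary (ii) focuses "Elena" (the agent); background thing = the voucher, recipient = Priya, setting = in August. Fact (3) matches that background with agent = Gareth — refutes (ii).

4, 3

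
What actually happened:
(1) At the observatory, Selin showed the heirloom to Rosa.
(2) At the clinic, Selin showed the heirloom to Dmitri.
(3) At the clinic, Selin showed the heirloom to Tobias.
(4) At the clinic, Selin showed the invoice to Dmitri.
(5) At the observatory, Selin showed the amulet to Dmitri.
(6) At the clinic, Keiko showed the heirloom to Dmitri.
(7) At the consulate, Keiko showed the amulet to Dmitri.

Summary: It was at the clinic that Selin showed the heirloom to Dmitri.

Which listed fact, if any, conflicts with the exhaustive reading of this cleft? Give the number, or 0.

0

The cleft puts "at the clinic" in focus and presupposes the open proposition with agent = Selin, thing = the heirloom, recipient = Dmitri.
The exhaustive reading says no other setting fits that background.
No listed fact matches the background with a different setting. Exhaustivity holds.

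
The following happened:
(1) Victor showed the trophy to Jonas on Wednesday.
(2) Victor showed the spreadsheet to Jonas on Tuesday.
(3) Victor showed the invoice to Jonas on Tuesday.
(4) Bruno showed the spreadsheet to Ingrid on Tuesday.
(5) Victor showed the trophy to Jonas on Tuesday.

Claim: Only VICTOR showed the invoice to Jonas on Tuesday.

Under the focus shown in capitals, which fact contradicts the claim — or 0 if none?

0

The capitals mark "Victor" as focus. So "only" rules out other agents, with the rest (the invoice as thing and Jonas as recipient and on Tuesday as setting) as background.
Every other fact changes something in the background, not just the agent. Nothing refutes the claim.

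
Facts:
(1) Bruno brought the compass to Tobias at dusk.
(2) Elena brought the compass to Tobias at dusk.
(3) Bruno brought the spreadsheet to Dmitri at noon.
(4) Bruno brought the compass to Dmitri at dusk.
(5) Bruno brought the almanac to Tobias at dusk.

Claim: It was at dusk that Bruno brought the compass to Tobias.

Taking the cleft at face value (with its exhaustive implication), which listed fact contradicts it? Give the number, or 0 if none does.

The cleft puts "at dusk" in focus and presupposes the open proposition with Bruno as agent and the compass as thing and Tobias as recipient.
The exhaustive reading says no other setting fits that background.
No listed fact matches the background with a different setting. Exhaustivity holds.

0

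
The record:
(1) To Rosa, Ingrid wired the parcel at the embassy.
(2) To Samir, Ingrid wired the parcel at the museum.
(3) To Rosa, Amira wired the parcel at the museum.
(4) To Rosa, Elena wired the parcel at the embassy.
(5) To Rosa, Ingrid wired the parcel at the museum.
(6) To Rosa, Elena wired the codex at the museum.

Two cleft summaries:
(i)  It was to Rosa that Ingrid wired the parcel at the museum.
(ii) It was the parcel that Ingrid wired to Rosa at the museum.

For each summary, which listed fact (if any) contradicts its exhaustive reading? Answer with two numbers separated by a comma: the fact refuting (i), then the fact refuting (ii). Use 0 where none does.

2, 0

Summary (i) focuses "Rosa" (the recipient); background Ingrid as agent and the parcel as thing and at the museum as setting. Fact (2) matches that background with recipient = Samir — refutes (i).
Summary (ii) focuses "the parcel" (the thing); background Ingrid as agent and Rosa as recipient and at the museum as setting. No fact matches that background with a different thing, so 0.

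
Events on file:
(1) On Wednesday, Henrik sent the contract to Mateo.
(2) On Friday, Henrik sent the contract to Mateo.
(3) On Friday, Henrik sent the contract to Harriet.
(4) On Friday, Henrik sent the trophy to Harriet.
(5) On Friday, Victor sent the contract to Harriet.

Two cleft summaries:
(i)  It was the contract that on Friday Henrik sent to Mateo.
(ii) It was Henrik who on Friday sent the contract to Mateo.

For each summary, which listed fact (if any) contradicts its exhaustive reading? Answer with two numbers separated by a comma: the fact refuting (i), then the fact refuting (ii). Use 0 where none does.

Summary (i) focuses "the contract" (the thing); background same agent, recipient, setting (Henrik / Mateo / on Friday). No fact matches that background with a different thing, so 0.
Summary (ii) focuses "Henrik" (the agent); background same thing, recipient, setting (the contract / Mateo / on Friday). No fact matches that background with a different agent, so 0.

0, 0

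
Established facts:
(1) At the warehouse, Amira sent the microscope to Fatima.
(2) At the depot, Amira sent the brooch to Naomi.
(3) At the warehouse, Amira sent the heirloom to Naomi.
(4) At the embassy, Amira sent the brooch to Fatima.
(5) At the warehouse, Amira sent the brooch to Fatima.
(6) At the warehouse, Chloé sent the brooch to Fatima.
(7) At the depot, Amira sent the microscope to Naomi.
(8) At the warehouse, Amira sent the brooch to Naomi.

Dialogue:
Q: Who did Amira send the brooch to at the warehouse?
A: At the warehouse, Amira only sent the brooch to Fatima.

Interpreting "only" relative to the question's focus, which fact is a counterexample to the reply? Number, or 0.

The question "Who did ... to ...?" targets the recipient, so in the reply the focus falls on "Fatima".
"Only" then excludes alternative recipients while the background — agent = Amira, thing = the brooch, setting = at the warehouse — is held fixed.
Fact (8) keeps agent = Amira, thing = the brooch, setting = at the warehouse but has recipient = Naomi; that refutes the reply.
(Fact (4) would refute a reading with focus on the setting — but that is not what the question asks.)

8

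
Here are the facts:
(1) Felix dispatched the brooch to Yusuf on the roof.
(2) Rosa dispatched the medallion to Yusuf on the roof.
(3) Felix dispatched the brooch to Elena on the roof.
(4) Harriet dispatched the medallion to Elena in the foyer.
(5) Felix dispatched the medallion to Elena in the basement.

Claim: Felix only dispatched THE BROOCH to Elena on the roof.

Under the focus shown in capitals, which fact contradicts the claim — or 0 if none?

The capitals mark "the brooch" as focus. So "only" rules out other things, with the rest (agent = Felix, recipient = Elena, setting = on the roof) as background.
Every other fact changes something in the background, not just the thing. Nothing refutes the claim.

0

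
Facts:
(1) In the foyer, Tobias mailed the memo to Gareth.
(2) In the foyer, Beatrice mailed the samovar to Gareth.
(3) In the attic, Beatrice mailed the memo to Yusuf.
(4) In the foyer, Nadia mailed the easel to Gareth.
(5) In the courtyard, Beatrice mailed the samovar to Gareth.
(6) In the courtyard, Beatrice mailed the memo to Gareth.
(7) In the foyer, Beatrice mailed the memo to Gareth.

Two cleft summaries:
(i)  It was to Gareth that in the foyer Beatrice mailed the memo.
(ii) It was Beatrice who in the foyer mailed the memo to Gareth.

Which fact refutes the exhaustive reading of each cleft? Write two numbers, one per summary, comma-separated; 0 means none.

0, 1

Summary (i) focuses "Gareth" (the recipient); background same agent, thing, setting (Beatrice / the memo / in the foyer). No fact matches that background with a different recipient, so 0.
Summary (ii) focuses "Beatrice" (the agent); background same thing, recipient, setting (the memo / Gareth / in the foyer). Fact (1) matches that background with agent = Tobias — refutes (ii).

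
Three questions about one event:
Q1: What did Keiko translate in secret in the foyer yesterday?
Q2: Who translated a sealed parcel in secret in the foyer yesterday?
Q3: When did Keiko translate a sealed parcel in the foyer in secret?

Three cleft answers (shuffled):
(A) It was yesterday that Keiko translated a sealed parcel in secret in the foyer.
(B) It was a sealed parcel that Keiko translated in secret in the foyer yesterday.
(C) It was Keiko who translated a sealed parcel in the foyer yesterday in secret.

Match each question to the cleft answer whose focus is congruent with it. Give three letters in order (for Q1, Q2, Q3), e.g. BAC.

Q1 asks about the direct object; cleft (B) focuses "a sealed parcel", which is the direct object — so Q1 → B.
Q2 asks about the subject (agent); cleft (C) focuses "Keiko", which is the subject (agent) — so Q2 → C.
Q3 asks about the time; cleft (A) focuses "yesterday", which is the time — so Q3 → A.
Mapping: Q1→B, Q2→C, Q3→A.

BCA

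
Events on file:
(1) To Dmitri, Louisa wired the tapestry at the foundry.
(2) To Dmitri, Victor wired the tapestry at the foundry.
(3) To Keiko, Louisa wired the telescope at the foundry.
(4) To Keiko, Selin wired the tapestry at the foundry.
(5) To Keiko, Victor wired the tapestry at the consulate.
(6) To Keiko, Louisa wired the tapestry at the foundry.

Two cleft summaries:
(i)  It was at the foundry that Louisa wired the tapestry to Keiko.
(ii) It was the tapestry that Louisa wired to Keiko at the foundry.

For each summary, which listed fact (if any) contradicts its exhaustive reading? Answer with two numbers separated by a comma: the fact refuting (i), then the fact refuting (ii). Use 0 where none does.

0, 3

(i): focus "at the foundry". No fact shares Louisa as agent and the tapestry as thing and Keiko as recipient with a different setting. 0.
(ii): focus "the tapestry". Looking for Louisa as agent and Keiko as recipient and at the foundry as setting with some other thing — fact (3) has the telescope there. Refuted.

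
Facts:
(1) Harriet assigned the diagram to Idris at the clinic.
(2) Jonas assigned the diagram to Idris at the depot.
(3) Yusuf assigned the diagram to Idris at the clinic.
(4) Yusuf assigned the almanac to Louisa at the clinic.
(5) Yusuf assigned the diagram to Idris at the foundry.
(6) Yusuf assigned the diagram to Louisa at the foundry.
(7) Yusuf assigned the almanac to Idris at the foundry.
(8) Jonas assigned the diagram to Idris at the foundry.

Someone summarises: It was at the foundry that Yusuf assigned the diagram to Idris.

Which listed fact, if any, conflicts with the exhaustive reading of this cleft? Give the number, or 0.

Focus of the cleft: "at the foundry" (the setting). Presupposed background: Yusuf as agent and the diagram as thing and Idris as recipient.
The exhaustive reading says no other setting fits that background.
But fact (3) also has Yusuf as agent and the diagram as thing and Idris as recipient, with setting = at the clinic — so the exhaustive reading fails.

3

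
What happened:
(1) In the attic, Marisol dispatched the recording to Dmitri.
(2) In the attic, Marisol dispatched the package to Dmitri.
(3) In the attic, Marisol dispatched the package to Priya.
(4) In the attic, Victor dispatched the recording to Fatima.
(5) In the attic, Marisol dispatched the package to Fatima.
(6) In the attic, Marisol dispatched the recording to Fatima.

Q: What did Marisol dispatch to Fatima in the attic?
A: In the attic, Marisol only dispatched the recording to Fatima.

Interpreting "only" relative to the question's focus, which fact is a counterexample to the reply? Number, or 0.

5

Answering "What did ...?" puts focus on the thing — here, "the recording".
"Only" then excludes alternative things while the background — same agent, recipient, setting (Marisol / Fatima / in the attic) — is held fixed.
Fact (5) shares the background with a different thing (the package) — counterexample.
(Fact (1) would refute a reading with focus on the recipient — but that is not what the question asks.)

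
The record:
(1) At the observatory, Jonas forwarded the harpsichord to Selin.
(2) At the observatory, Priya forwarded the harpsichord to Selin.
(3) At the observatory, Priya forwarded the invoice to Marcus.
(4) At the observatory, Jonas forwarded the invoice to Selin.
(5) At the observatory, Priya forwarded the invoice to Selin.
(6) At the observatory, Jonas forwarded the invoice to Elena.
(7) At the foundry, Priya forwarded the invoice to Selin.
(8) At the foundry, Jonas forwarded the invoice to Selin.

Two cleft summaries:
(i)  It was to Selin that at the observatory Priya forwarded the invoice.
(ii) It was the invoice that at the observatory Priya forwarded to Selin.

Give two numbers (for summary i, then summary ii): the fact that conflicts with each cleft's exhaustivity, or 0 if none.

3, 2

(i): focus "Selin". Looking for Priya as agent and the invoice as thing and at the observatory as setting with some other recipient — fact (3) has Marcus there. Refuted.
(ii): focus "the invoice". Looking for Priya as agent and Selin as recipient and at the observatory as setting with some other thing — fact (2) has the harpsichord there. Refuted.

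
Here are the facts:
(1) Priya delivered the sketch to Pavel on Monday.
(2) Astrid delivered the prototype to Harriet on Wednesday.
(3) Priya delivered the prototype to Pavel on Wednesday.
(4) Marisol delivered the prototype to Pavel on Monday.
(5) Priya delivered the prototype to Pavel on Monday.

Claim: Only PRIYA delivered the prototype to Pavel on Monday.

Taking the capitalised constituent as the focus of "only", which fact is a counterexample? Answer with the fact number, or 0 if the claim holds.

4

The capitals mark "Priya" as focus. So "only" rules out other agents, with the rest (same thing, recipient, setting (the prototype / Pavel / on Monday)) as background.
Fact (4) shares the background but differs in agent (Marisol) — a counterexample.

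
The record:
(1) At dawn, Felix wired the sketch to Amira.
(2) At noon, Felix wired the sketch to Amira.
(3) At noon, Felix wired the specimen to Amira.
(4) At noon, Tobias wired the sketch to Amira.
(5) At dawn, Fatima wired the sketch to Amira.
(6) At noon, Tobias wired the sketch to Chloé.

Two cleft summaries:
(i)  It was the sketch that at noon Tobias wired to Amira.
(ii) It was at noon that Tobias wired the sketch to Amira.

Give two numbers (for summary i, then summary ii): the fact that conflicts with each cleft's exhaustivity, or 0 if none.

(i): focus "the sketch". No fact shares Tobias as agent and Amira as recipient and at noon as setting with a different thing. 0.
(ii): focus "at noon". No fact shares Tobias as agent and the sketch as thing and Amira as recipient with a different setting. 0.

0, 0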